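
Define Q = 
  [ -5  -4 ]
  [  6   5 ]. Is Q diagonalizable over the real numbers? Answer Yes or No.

Yes

Characteristic polynomial: p(μ) = μ^2 - 1 = (μ - 1)(μ + 1).
All 2 eigenvalues are distinct, so Q is diagonalizable.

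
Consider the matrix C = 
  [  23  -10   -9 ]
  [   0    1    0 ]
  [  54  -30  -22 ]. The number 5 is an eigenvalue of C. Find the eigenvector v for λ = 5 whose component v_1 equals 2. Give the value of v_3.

C − 5I = [[18, -10, -9], [0, -4, 0], [54, -30, -27]].
Solving (C − 5I)v = 0 gives the eigenspace spanned by (2, 0, 4).
With v_1 = 2, v = (2, 0, 4), so v_3 = 4.

4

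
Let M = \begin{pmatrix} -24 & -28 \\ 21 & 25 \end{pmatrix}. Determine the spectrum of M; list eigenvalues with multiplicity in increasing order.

Characteristic polynomial: p(r) = r^2 - r - 12 = (r - 4)(r + 3).
Roots (with multiplicity): -3, 4.

-3, 4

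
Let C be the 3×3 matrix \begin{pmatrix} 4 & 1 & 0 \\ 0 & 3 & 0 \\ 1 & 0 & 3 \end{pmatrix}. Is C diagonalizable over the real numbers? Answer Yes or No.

No

Characteristic polynomial: p(μ) = μ^3 - 10μ^2 + 33μ - 36 = (μ - 4)(μ - 3)^2.
μ = 3 has algebraic multiplicity 2; rank(C − 3I) = 2, so geometric multiplicity = 1.
Geometric multiplicity < algebraic multiplicity, so C is not diagonalizable.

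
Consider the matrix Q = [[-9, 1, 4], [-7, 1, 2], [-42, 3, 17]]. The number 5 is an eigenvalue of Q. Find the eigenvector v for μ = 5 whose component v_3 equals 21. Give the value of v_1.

6

Q − 5I = [[-14, 1, 4], [-7, -4, 2], [-42, 3, 12]].
Solving (Q − 5I)v = 0 gives the eigenspace spanned by (6, 0, 21).
With v_3 = 21, v = (6, 0, 21), so v_1 = 6.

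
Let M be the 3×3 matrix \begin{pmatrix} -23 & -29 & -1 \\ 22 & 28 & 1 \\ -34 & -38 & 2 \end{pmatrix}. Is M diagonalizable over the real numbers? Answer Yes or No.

No

Characteristic polynomial: p(μ) = μ^3 - 7μ^2 + 8μ + 16 = (μ - 4)^2(μ + 1).
μ = 4 has algebraic multiplicity 2; rank(M − 4I) = 2, so geometric multiplicity = 1.
Geometric multiplicity < algebraic multiplicity, so M is not diagonalizable.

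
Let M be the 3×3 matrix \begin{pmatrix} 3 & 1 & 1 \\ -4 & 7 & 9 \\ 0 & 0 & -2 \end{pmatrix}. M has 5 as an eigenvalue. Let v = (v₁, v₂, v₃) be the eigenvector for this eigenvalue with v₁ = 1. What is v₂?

2

M − 5I = [[-2, 1, 1], [-4, 2, 9], [0, 0, -7]].
Solving (M − 5I)v = 0 gives the eigenspace spanned by (1, 2, 0).
With v₁ = 1, v = (1, 2, 0), so v₂ = 2.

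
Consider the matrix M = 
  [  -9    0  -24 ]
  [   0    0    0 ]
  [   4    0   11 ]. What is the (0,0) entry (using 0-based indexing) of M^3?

Characteristic polynomial: s^3 - 2s^2 - 3s = s(s - 3)(s + 1), so the eigenvalues are -1, 0, 3.
s=0: eigenvector (0, 1, 0).
s=3: eigenvector (2, 0, -1).
s=-1: eigenvector (3, 0, -1).
P = [[0, 2, 3], [1, 0, 0], [0, -1, -1]], D = diag(0, 3, -1), P⁻¹ = [[0, 1, 0], [-1, 0, -3], [1, 0, 2]].
M³ = P·diag(0, 27, -1)·P⁻¹ = [[-57, 0, -168], [0, 0, 0], [28, 0, 83]].
The requested entry is -57.

-57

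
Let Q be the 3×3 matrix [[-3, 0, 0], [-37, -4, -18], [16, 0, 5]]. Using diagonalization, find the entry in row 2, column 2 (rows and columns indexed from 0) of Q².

25

Characteristic polynomial: λ^3 + 2λ^2 - 23λ - 60 = (λ - 5)(λ + 3)(λ + 4), so the eigenvalues are -4, -3, 5.
λ=-3: eigenvector (1, -1, -2).
λ=-4: eigenvector (0, 1, 0).
λ=5: eigenvector (0, -2, 1).
P = [[1, 0, 0], [-1, 1, -2], [-2, 0, 1]], D = diag(-3, -4, 5), P⁻¹ = [[1, 0, 0], [5, 1, 2], [2, 0, 1]].
Q² = P·diag(9, 16, 25)·P⁻¹ = [[9, 0, 0], [-29, 16, -18], [32, 0, 25]].
The requested entry is 25.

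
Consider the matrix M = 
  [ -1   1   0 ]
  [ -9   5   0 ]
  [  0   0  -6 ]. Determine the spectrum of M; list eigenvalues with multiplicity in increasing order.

-6, 2, 2

Characteristic polynomial: p(r) = r^3 + 2r^2 - 20r + 24 = (r - 2)^2(r + 6).
Roots (with multiplicity): -6, 2, 2.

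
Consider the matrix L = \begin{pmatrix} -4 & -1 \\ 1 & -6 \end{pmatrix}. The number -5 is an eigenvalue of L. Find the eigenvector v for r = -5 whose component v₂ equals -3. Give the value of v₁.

L + 5I = [[1, -1], [1, -1]].
Solving (L + 5I)v = 0 gives the eigenspace spanned by (-3, -3).
With v₂ = -3, v = (-3, -3), so v₁ = -3.

-3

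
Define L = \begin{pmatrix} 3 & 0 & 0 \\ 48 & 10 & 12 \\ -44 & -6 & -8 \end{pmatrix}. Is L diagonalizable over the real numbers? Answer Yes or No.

Characteristic polynomial: p(λ) = λ^3 - 5λ^2 - 2λ + 24 = (λ - 4)(λ - 3)(λ + 2).
All 3 eigenvalues are distinct, so L is diagonalizable.

Yes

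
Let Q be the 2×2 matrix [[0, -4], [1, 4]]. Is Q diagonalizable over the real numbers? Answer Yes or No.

Characteristic polynomial: p(μ) = μ^2 - 4μ + 4 = (μ - 2)^2.
μ = 2 has algebraic multiplicity 2; rank(Q − 2I) = 1, so geometric multiplicity = 1.
Geometric multiplicity < algebraic multiplicity, so Q is not diagonalizable.

No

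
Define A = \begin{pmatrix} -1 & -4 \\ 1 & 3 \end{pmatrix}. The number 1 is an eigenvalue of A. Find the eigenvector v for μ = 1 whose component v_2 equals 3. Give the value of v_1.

-6

A − 1I = [[-2, -4], [1, 2]].
Solving (A − 1I)v = 0 gives the eigenspace spanned by (-6, 3).
With v_2 = 3, v = (-6, 3), so v_1 = -6.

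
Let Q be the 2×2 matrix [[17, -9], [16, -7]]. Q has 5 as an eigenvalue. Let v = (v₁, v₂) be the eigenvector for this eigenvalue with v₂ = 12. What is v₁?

Q − 5I = [[12, -9], [16, -12]].
Solving (Q − 5I)v = 0 gives the eigenspace spanned by (9, 12).
With v₂ = 12, v = (9, 12), so v₁ = 9.

9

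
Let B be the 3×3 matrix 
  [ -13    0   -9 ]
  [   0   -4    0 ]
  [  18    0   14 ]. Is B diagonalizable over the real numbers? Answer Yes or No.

Yes

Characteristic polynomial: p(t) = t^3 + 3t^2 - 24t - 80 = (t - 5)(t + 4)^2.
t = -4 has algebraic multiplicity 2; rank(B + 4I) = 1, so geometric multiplicity = 2.
Every eigenvalue has geometric = algebraic multiplicity, so B is diagonalizable.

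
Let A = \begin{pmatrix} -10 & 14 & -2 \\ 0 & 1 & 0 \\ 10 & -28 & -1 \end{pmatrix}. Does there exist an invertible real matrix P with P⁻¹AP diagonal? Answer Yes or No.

Yes

Characteristic polynomial: p(t) = t^3 + 10t^2 + 19t - 30 = (t - 1)(t + 5)(t + 6).
All 3 eigenvalues are distinct, so A is diagonalizable.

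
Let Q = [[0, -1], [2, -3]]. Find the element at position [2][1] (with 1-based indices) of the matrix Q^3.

Characteristic polynomial: μ^2 + 3μ + 2 = (μ + 1)(μ + 2), so the eigenvalues are -2, -1.
μ=-1: eigenvector (1, 1).
μ=-2: eigenvector (-1, -2).
P = [[1, -1], [1, -2]], D = diag(-1, -2), P⁻¹ = [[2, -1], [1, -1]].
Q³ = P·diag(-1, -8)·P⁻¹ = [[6, -7], [14, -15]].
The requested entry is 14.

14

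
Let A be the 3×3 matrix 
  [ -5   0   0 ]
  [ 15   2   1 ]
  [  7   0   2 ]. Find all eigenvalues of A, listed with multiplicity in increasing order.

-5, 2, 2

Characteristic polynomial: p(s) = s^3 + s^2 - 16s + 20 = (s - 2)^2(s + 5).
Roots (with multiplicity): -5, 2, 2.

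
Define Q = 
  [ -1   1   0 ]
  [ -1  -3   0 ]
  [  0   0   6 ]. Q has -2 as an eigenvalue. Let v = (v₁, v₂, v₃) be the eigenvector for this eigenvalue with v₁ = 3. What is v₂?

Q + 2I = [[1, 1, 0], [-1, -1, 0], [0, 0, 8]].
Solving (Q + 2I)v = 0 gives the eigenspace spanned by (3, -3, 0).
With v₁ = 3, v = (3, -3, 0), so v₂ = -3.

-3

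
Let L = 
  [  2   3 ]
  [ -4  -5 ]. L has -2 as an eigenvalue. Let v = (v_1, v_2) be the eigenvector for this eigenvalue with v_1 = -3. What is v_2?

L + 2I = [[4, 3], [-4, -3]].
Solving (L + 2I)v = 0 gives the eigenspace spanned by (-3, 4).
With v_1 = -3, v = (-3, 4), so v_2 = 4.

4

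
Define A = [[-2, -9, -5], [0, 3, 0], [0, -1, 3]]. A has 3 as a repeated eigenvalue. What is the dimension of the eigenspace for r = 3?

A − 3I = [[-5, -9, -5], [0, 0, 0], [0, -1, 0]].
This matrix has rank 2, so its null space has dimension 3 − 2 = 1.

1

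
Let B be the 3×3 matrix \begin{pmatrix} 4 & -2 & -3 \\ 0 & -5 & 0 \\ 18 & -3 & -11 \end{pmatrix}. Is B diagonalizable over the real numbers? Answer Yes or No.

No

Characteristic polynomial: p(t) = t^3 + 12t^2 + 45t + 50 = (t + 2)(t + 5)^2.
t = -5 has algebraic multiplicity 2; rank(B + 5I) = 2, so geometric multiplicity = 1.
Geometric multiplicity < algebraic multiplicity, so B is not diagonalizable.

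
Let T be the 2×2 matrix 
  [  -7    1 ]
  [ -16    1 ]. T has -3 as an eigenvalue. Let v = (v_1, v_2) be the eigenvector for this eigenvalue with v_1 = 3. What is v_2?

T + 3I = [[-4, 1], [-16, 4]].
Solving (T + 3I)v = 0 gives the eigenspace spanned by (3, 12).
With v_1 = 3, v = (3, 12), so v_2 = 12.

12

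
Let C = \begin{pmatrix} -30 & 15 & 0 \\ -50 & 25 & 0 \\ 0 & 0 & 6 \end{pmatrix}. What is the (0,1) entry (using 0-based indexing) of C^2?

Characteristic polynomial: r^3 - r^2 - 30r = r(r - 6)(r + 5), so the eigenvalues are -5, 0, 6.
r=0: eigenvector (1, 2, 0).
r=-5: eigenvector (3, 5, 0).
r=6: eigenvector (0, 0, 1).
P = [[1, 3, 0], [2, 5, 0], [0, 0, 1]], D = diag(0, -5, 6), P⁻¹ = [[-5, 3, 0], [2, -1, 0], [0, 0, 1]].
C² = P·diag(0, 25, 36)·P⁻¹ = [[150, -75, 0], [250, -125, 0], [0, 0, 36]].
The requested entry is -75.

-75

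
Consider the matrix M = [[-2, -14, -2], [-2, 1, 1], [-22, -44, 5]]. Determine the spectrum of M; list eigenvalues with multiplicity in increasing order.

-6, 5, 5

Characteristic polynomial: p(μ) = μ^3 - 4μ^2 - 35μ + 150 = (μ - 5)^2(μ + 6).
Roots (with multiplicity): -6, 5, 5.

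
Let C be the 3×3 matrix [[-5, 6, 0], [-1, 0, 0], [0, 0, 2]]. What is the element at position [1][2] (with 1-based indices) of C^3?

114

Characteristic polynomial: t^3 + 3t^2 - 4t - 12 = (t - 2)(t + 2)(t + 3), so the eigenvalues are -3, -2, 2.
t=-3: eigenvector (3, 1, 0).
t=2: eigenvector (0, 0, 1).
t=-2: eigenvector (2, 1, 0).
P = [[3, 0, 2], [1, 0, 1], [0, 1, 0]], D = diag(-3, 2, -2), P⁻¹ = [[1, -2, 0], [0, 0, 1], [-1, 3, 0]].
C³ = P·diag(-27, 8, -8)·P⁻¹ = [[-65, 114, 0], [-19, 30, 0], [0, 0, 8]].
The requested entry is 114.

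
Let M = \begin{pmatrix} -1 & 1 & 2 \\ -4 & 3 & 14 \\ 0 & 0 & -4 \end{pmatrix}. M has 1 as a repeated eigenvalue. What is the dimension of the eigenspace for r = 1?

M − 1I = [[-2, 1, 2], [-4, 2, 14], [0, 0, -5]].
This matrix has rank 2, so its null space has dimension 3 − 2 = 1.

1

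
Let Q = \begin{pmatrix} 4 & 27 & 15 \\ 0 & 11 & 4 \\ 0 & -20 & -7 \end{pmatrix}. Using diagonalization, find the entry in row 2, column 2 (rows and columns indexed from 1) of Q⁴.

401

Characteristic polynomial: t^3 - 8t^2 + 19t - 12 = (t - 4)(t - 3)(t - 1), so the eigenvalues are 1, 3, 4.
t=4: eigenvector (1, 0, 0).
t=3: eigenvector (3, 1, -2).
t=1: eigenvector (-7, -2, 5).
P = [[1, 3, -7], [0, 1, -2], [0, -2, 5]], D = diag(4, 3, 1), P⁻¹ = [[1, -1, 1], [0, 5, 2], [0, 2, 1]].
Q⁴ = P·diag(256, 81, 1)·P⁻¹ = [[256, 945, 735], [0, 401, 160], [0, -800, -319]].
The requested entry is 401.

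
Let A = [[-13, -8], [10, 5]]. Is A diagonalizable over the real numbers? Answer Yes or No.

Yes

Characteristic polynomial: p(μ) = μ^2 + 8μ + 15 = (μ + 3)(μ + 5).
All 2 eigenvalues are distinct, so A is diagonalizable.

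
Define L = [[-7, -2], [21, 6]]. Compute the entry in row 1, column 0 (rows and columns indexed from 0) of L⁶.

-21

Characteristic polynomial: λ^2 + λ = λ(λ + 1), so the eigenvalues are -1, 0.
λ=-1: eigenvector (1, -3).
λ=0: eigenvector (-2, 7).
P = [[1, -2], [-3, 7]], D = diag(-1, 0), P⁻¹ = [[7, 2], [3, 1]].
L⁶ = P·diag(1, 0)·P⁻¹ = [[7, 2], [-21, -6]].
The requested entry is -21.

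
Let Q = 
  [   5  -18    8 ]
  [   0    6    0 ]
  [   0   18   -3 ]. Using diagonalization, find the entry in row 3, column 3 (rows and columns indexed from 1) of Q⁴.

81

Characteristic polynomial: μ^3 - 8μ^2 - 3μ + 90 = (μ - 6)(μ - 5)(μ + 3), so the eigenvalues are -3, 5, 6.
μ=6: eigenvector (-2, 1, 2).
μ=5: eigenvector (1, 0, 0).
μ=-3: eigenvector (-1, 0, 1).
P = [[-2, 1, -1], [1, 0, 0], [2, 0, 1]], D = diag(6, 5, -3), P⁻¹ = [[0, 1, 0], [1, 0, 1], [0, -2, 1]].
Q⁴ = P·diag(1296, 625, 81)·P⁻¹ = [[625, -2430, 544], [0, 1296, 0], [0, 2430, 81]].
The requested entry is 81.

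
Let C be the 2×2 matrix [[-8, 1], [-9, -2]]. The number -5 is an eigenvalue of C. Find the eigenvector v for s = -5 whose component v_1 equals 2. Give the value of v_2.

6

C + 5I = [[-3, 1], [-9, 3]].
Solving (C + 5I)v = 0 gives the eigenspace spanned by (2, 6).
With v_1 = 2, v = (2, 6), so v_2 = 6.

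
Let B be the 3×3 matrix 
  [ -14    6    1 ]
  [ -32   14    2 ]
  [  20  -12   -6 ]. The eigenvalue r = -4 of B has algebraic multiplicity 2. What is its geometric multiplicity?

B + 4I = [[-10, 6, 1], [-32, 18, 2], [20, -12, -2]].
This matrix has rank 2, so its null space has dimension 3 − 2 = 1.

1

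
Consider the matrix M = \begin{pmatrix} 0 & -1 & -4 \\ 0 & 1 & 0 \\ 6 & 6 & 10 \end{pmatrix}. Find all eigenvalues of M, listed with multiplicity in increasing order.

Characteristic polynomial: p(μ) = μ^3 - 11μ^2 + 34μ - 24 = (μ - 6)(μ - 4)(μ - 1).
Roots (with multiplicity): 1, 4, 6.

1, 4, 6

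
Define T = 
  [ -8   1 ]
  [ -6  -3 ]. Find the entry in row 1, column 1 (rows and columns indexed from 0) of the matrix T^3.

Characteristic polynomial: μ^2 + 11μ + 30 = (μ + 5)(μ + 6), so the eigenvalues are -6, -5.
μ=-5: eigenvector (-1, -3).
μ=-6: eigenvector (1, 2).
P = [[-1, 1], [-3, 2]], D = diag(-5, -6), P⁻¹ = [[2, -1], [3, -1]].
T³ = P·diag(-125, -216)·P⁻¹ = [[-398, 91], [-546, 57]].
The requested entry is 57.

57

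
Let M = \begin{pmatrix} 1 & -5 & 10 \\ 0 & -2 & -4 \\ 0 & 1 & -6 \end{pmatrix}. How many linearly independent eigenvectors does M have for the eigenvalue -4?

M + 4I = [[5, -5, 10], [0, 2, -4], [0, 1, -2]].
This matrix has rank 2, so its null space has dimension 3 − 2 = 1.

1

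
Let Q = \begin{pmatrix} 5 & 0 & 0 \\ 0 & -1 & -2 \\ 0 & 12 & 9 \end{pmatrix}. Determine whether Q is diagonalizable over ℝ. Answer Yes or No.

Characteristic polynomial: p(λ) = λ^3 - 13λ^2 + 55λ - 75 = (λ - 5)^2(λ - 3).
λ = 5 has algebraic multiplicity 2; rank(Q − 5I) = 1, so geometric multiplicity = 2.
Every eigenvalue has geometric = algebraic multiplicity, so Q is diagonalizable.

Yes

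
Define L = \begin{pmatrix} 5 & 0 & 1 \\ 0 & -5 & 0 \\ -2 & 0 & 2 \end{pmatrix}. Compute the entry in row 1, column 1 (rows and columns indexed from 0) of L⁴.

Characteristic polynomial: s^3 - 2s^2 - 23s + 60 = (s - 4)(s - 3)(s + 5), so the eigenvalues are -5, 3, 4.
s=4: eigenvector (1, 0, -1).
s=3: eigenvector (-1, 0, 2).
s=-5: eigenvector (0, 1, 0).
P = [[1, -1, 0], [0, 0, 1], [-1, 2, 0]], D = diag(4, 3, -5), P⁻¹ = [[2, 0, 1], [1, 0, 1], [0, 1, 0]].
L⁴ = P·diag(256, 81, 625)·P⁻¹ = [[431, 0, 175], [0, 625, 0], [-350, 0, -94]].
The requested entry is 625.

625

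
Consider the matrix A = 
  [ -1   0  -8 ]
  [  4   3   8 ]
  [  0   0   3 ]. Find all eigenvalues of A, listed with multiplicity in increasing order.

Characteristic polynomial: p(t) = t^3 - 5t^2 + 3t + 9 = (t - 3)^2(t + 1).
Roots (with multiplicity): -1, 3, 3.

-1, 3, 3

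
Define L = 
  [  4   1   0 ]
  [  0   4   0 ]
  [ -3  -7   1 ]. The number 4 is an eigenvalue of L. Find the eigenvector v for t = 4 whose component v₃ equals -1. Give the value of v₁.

L − 4I = [[0, 1, 0], [0, 0, 0], [-3, -7, -3]].
Solving (L − 4I)v = 0 gives the eigenspace spanned by (1, 0, -1).
With v₃ = -1, v = (1, 0, -1), so v₁ = 1.

1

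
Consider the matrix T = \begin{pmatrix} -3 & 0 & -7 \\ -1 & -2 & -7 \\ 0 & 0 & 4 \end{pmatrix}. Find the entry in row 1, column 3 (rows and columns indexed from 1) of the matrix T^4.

Characteristic polynomial: r^3 + r^2 - 14r - 24 = (r - 4)(r + 2)(r + 3), so the eigenvalues are -3, -2, 4.
r=-3: eigenvector (1, 1, 0).
r=-2: eigenvector (0, 1, 0).
r=4: eigenvector (-1, -1, 1).
P = [[1, 0, -1], [1, 1, -1], [0, 0, 1]], D = diag(-3, -2, 4), P⁻¹ = [[1, 0, 1], [-1, 1, 0], [0, 0, 1]].
T⁴ = P·diag(81, 16, 256)·P⁻¹ = [[81, 0, -175], [65, 16, -175], [0, 0, 256]].
The requested entry is -175.

-175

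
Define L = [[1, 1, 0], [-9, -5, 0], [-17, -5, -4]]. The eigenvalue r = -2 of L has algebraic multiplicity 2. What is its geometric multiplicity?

1

L + 2I = [[3, 1, 0], [-9, -3, 0], [-17, -5, -2]].
This matrix has rank 2, so its null space has dimension 3 − 2 = 1.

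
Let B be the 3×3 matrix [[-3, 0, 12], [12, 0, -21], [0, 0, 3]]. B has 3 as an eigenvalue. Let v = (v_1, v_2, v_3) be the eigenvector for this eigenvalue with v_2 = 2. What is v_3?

2

B − 3I = [[-6, 0, 12], [12, -3, -21], [0, 0, 0]].
Solving (B − 3I)v = 0 gives the eigenspace spanned by (4, 2, 2).
With v_2 = 2, v = (4, 2, 2), so v_3 = 2.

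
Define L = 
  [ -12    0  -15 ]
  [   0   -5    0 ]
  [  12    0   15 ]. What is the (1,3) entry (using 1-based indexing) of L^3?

Characteristic polynomial: λ^3 + 2λ^2 - 15λ = λ(λ - 3)(λ + 5), so the eigenvalues are -5, 0, 3.
λ=3: eigenvector (-1, 0, 1).
λ=-5: eigenvector (0, 1, 0).
λ=0: eigenvector (5, 0, -4).
P = [[-1, 0, 5], [0, 1, 0], [1, 0, -4]], D = diag(3, -5, 0), P⁻¹ = [[4, 0, 5], [0, 1, 0], [1, 0, 1]].
L³ = P·diag(27, -125, 0)·P⁻¹ = [[-108, 0, -135], [0, -125, 0], [108, 0, 135]].
The requested entry is -135.

-135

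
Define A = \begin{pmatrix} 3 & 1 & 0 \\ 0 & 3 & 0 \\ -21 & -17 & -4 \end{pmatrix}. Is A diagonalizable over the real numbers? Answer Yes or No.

Characteristic polynomial: p(μ) = μ^3 - 2μ^2 - 15μ + 36 = (μ - 3)^2(μ + 4).
μ = 3 has algebraic multiplicity 2; rank(A − 3I) = 2, so geometric multiplicity = 1.
Geometric multiplicity < algebraic multiplicity, so A is not diagonalizable.

No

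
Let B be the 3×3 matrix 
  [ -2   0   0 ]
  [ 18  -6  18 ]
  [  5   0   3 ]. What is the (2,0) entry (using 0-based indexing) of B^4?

Characteristic polynomial: r^3 + 5r^2 - 12r - 36 = (r - 3)(r + 2)(r + 6), so the eigenvalues are -6, -2, 3.
r=3: eigenvector (0, 2, 1).
r=-6: eigenvector (0, 1, 0).
r=-2: eigenvector (-1, 0, 1).
P = [[0, 0, -1], [2, 1, 0], [1, 0, 1]], D = diag(3, -6, -2), P⁻¹ = [[1, 0, 1], [-2, 1, -2], [-1, 0, 0]].
B⁴ = P·diag(81, 1296, 16)·P⁻¹ = [[16, 0, 0], [-2430, 1296, -2430], [65, 0, 81]].
The requested entry is 65.

65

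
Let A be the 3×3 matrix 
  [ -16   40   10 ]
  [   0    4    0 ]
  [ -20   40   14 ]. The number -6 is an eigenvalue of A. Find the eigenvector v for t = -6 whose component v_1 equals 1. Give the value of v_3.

A + 6I = [[-10, 40, 10], [0, 10, 0], [-20, 40, 20]].
Solving (A + 6I)v = 0 gives the eigenspace spanned by (1, 0, 1).
With v_1 = 1, v = (1, 0, 1), so v_3 = 1.

1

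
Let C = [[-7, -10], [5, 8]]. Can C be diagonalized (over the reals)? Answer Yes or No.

Characteristic polynomial: p(t) = t^2 - t - 6 = (t - 3)(t + 2).
All 2 eigenvalues are distinct, so C is diagonalizable.

Yes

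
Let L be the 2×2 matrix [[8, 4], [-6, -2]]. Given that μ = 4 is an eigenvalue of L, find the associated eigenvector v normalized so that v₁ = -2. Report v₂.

L − 4I = [[4, 4], [-6, -6]].
Solving (L − 4I)v = 0 gives the eigenspace spanned by (-2, 2).
With v₁ = -2, v = (-2, 2), so v₂ = 2.

2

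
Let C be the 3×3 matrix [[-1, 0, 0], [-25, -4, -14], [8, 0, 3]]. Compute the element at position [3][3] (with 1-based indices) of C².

9

Characteristic polynomial: t^3 + 2t^2 - 11t - 12 = (t - 3)(t + 1)(t + 4), so the eigenvalues are -4, -1, 3.
t=-1: eigenvector (1, 1, -2).
t=3: eigenvector (0, -2, 1).
t=-4: eigenvector (0, 1, 0).
P = [[1, 0, 0], [1, -2, 1], [-2, 1, 0]], D = diag(-1, 3, -4), P⁻¹ = [[1, 0, 0], [2, 0, 1], [3, 1, 2]].
C² = P·diag(1, 9, 16)·P⁻¹ = [[1, 0, 0], [13, 16, 14], [16, 0, 9]].
The requested entry is 9.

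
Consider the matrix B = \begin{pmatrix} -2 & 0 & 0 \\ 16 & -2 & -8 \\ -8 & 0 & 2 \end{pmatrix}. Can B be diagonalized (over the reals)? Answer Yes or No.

Yes

Characteristic polynomial: p(μ) = μ^3 + 2μ^2 - 4μ - 8 = (μ - 2)(μ + 2)^2.
μ = -2 has algebraic multiplicity 2; rank(B + 2I) = 1, so geometric multiplicity = 2.
Every eigenvalue has geometric = algebraic multiplicity, so B is diagonalizable.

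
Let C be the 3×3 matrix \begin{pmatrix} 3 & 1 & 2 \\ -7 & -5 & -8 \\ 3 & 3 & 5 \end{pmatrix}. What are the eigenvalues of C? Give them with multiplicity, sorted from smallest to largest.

Characteristic polynomial: p(t) = t^3 - 3t^2 + 4 = (t - 2)^2(t + 1).
Roots (with multiplicity): -1, 2, 2.

-1, 2, 2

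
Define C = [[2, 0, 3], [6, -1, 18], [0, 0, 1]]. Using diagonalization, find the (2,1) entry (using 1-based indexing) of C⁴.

Characteristic polynomial: s^3 - 2s^2 - s + 2 = (s - 2)(s - 1)(s + 1), so the eigenvalues are -1, 1, 2.
s=2: eigenvector (1, 2, 0).
s=-1: eigenvector (0, 1, 0).
s=1: eigenvector (-3, 0, 1).
P = [[1, 0, -3], [2, 1, 0], [0, 0, 1]], D = diag(2, -1, 1), P⁻¹ = [[1, 0, 3], [-2, 1, -6], [0, 0, 1]].
C⁴ = P·diag(16, 1, 1)·P⁻¹ = [[16, 0, 45], [30, 1, 90], [0, 0, 1]].
The requested entry is 30.

30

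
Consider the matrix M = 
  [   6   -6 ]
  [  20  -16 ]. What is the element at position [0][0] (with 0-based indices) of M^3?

Characteristic polynomial: λ^2 + 10λ + 24 = (λ + 4)(λ + 6), so the eigenvalues are -6, -4.
λ=-6: eigenvector (1, 2).
λ=-4: eigenvector (-3, -5).
P = [[1, -3], [2, -5]], D = diag(-6, -4), P⁻¹ = [[-5, 3], [-2, 1]].
M³ = P·diag(-216, -64)·P⁻¹ = [[696, -456], [1520, -976]].
The requested entry is 696.

696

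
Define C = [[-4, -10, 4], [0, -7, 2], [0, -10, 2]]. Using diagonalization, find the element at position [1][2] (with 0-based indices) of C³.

38

Characteristic polynomial: μ^3 + 9μ^2 + 26μ + 24 = (μ + 2)(μ + 3)(μ + 4), so the eigenvalues are -4, -3, -2.
μ=-4: eigenvector (1, 0, 0).
μ=-3: eigenvector (-2, 1, 2).
μ=-2: eigenvector (0, 2, 5).
P = [[1, -2, 0], [0, 1, 2], [0, 2, 5]], D = diag(-4, -3, -2), P⁻¹ = [[1, 10, -4], [0, 5, -2], [0, -2, 1]].
C³ = P·diag(-64, -27, -8)·P⁻¹ = [[-64, -370, 148], [0, -103, 38], [0, -190, 68]].
The requested entry is 38.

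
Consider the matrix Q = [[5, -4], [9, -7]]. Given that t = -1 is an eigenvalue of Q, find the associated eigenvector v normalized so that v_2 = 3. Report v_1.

Q + 1I = [[6, -4], [9, -6]].
Solving (Q + 1I)v = 0 gives the eigenspace spanned by (2, 3).
With v_2 = 3, v = (2, 3), so v_1 = 2.

2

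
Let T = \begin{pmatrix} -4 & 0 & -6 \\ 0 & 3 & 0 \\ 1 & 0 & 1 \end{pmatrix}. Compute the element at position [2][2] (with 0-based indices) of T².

Characteristic polynomial: μ^3 - 7μ - 6 = (μ - 3)(μ + 1)(μ + 2), so the eigenvalues are -2, -1, 3.
μ=-2: eigenvector (3, 0, -1).
μ=3: eigenvector (0, 1, 0).
μ=-1: eigenvector (-2, 0, 1).
P = [[3, 0, -2], [0, 1, 0], [-1, 0, 1]], D = diag(-2, 3, -1), P⁻¹ = [[1, 0, 2], [0, 1, 0], [1, 0, 3]].
T² = P·diag(4, 9, 1)·P⁻¹ = [[10, 0, 18], [0, 9, 0], [-3, 0, -5]].
The requested entry is -5.

-5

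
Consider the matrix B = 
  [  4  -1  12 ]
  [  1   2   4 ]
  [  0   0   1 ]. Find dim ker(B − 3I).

1

B − 3I = [[1, -1, 12], [1, -1, 4], [0, 0, -2]].
This matrix has rank 2, so its null space has dimension 3 − 2 = 1.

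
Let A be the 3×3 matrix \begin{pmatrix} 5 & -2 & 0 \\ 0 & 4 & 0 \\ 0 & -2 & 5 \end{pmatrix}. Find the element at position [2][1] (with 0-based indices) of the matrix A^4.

-738

Characteristic polynomial: t^3 - 14t^2 + 65t - 100 = (t - 5)^2(t - 4), so the eigenvalues are 4, 5, 5.
t=5: eigenvector (1, 0, 0).
t=4: eigenvector (2, 1, 2).
t=5: eigenvector (0, 0, 1).
P = [[1, 2, 0], [0, 1, 0], [0, 2, 1]], D = diag(5, 4, 5), P⁻¹ = [[1, -2, 0], [0, 1, 0], [0, -2, 1]].
A⁴ = P·diag(625, 256, 625)·P⁻¹ = [[625, -738, 0], [0, 256, 0], [0, -738, 625]].
The requested entry is -738.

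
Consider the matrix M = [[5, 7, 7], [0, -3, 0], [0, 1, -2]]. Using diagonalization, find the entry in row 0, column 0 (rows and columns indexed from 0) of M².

25

Characteristic polynomial: t^3 - 19t - 30 = (t - 5)(t + 2)(t + 3), so the eigenvalues are -3, -2, 5.
t=-2: eigenvector (-1, 0, 1).
t=-3: eigenvector (0, 1, -1).
t=5: eigenvector (1, 0, 0).
P = [[-1, 0, 1], [0, 1, 0], [1, -1, 0]], D = diag(-2, -3, 5), P⁻¹ = [[0, 1, 1], [0, 1, 0], [1, 1, 1]].
M² = P·diag(4, 9, 25)·P⁻¹ = [[25, 21, 21], [0, 9, 0], [0, -5, 4]].
The requested entry is 25.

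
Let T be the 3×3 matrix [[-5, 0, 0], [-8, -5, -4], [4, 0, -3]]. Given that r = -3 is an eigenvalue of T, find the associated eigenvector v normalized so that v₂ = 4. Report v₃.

-2

T + 3I = [[-2, 0, 0], [-8, -2, -4], [4, 0, 0]].
Solving (T + 3I)v = 0 gives the eigenspace spanned by (0, 4, -2).
With v₂ = 4, v = (0, 4, -2), so v₃ = -2.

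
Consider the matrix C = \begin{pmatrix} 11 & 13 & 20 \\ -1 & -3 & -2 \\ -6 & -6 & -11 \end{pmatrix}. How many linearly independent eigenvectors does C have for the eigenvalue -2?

C + 2I = [[13, 13, 20], [-1, -1, -2], [-6, -6, -9]].
This matrix has rank 2, so its null space has dimension 3 − 2 = 1.

1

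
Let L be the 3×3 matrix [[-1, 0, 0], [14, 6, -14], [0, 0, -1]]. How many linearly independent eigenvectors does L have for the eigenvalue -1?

2

L + 1I = [[0, 0, 0], [14, 7, -14], [0, 0, 0]].
This matrix has rank 1, so its null space has dimension 3 − 1 = 2.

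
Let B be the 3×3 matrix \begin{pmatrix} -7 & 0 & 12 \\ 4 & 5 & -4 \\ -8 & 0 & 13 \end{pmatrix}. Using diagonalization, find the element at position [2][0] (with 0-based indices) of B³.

Characteristic polynomial: t^3 - 11t^2 + 35t - 25 = (t - 5)^2(t - 1), so the eigenvalues are 1, 5, 5.
t=1: eigenvector (3, -1, 2).
t=5: eigenvector (-2, 1, -2).
t=5: eigenvector (1, 0, 1).
P = [[3, -2, 1], [-1, 1, 0], [2, -2, 1]], D = diag(1, 5, 5), P⁻¹ = [[1, 0, -1], [1, 1, -1], [0, 2, 1]].
B³ = P·diag(1, 125, 125)·P⁻¹ = [[-247, 0, 372], [124, 125, -124], [-248, 0, 373]].
The requested entry is -248.

-248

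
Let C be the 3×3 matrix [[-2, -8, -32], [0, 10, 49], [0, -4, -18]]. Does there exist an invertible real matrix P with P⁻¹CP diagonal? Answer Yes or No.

Characteristic polynomial: p(s) = s^3 + 10s^2 + 32s + 32 = (s + 2)(s + 4)^2.
s = -4 has algebraic multiplicity 2; rank(C + 4I) = 2, so geometric multiplicity = 1.
Geometric multiplicity < algebraic multiplicity, so C is not diagonalizable.

No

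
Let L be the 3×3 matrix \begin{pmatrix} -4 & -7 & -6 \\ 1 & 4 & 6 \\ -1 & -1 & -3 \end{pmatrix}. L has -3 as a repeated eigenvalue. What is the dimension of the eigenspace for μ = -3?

1

L + 3I = [[-1, -7, -6], [1, 7, 6], [-1, -1, 0]].
This matrix has rank 2, so its null space has dimension 3 − 2 = 1.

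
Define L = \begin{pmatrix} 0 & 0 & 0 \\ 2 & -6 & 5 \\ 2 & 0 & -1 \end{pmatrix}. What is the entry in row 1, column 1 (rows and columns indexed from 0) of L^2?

36

Characteristic polynomial: μ^3 + 7μ^2 + 6μ = μ(μ + 1)(μ + 6), so the eigenvalues are -6, -1, 0.
μ=-1: eigenvector (0, 1, 1).
μ=-6: eigenvector (0, 1, 0).
μ=0: eigenvector (1, 2, 2).
P = [[0, 0, 1], [1, 1, 2], [1, 0, 2]], D = diag(-1, -6, 0), P⁻¹ = [[-2, 0, 1], [0, 1, -1], [1, 0, 0]].
L² = P·diag(1, 36, 0)·P⁻¹ = [[0, 0, 0], [-2, 36, -35], [-2, 0, 1]].
The requested entry is 36.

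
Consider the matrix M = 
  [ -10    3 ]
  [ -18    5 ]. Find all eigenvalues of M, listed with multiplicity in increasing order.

-4, -1

Characteristic polynomial: p(r) = r^2 + 5r + 4 = (r + 1)(r + 4).
Roots (with multiplicity): -4, -1.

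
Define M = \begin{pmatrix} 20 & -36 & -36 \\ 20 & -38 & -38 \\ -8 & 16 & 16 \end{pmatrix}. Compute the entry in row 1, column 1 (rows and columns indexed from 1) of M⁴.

-704

Characteristic polynomial: t^3 + 2t^2 - 8t = t(t - 2)(t + 4), so the eigenvalues are -4, 0, 2.
t=-4: eigenvector (-3, -4, 2).
t=2: eigenvector (2, 1, 0).
t=0: eigenvector (0, -1, 1).
P = [[-3, 2, 0], [-4, 1, -1], [2, 0, 1]], D = diag(-4, 2, 0), P⁻¹ = [[1, -2, -2], [2, -3, -3], [-2, 4, 5]].
M⁴ = P·diag(256, 16, 0)·P⁻¹ = [[-704, 1440, 1440], [-992, 2000, 2000], [512, -1024, -1024]].
The requested entry is -704.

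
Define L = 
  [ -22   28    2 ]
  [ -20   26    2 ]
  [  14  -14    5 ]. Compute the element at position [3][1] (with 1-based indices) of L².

42

Characteristic polynomial: r^3 - 9r^2 + 8r + 60 = (r - 6)(r - 5)(r + 2), so the eigenvalues are -2, 5, 6.
r=6: eigenvector (1, 1, 0).
r=-2: eigenvector (-4, -3, 2).
r=5: eigenvector (-2, -2, 1).
P = [[1, -4, -2], [1, -3, -2], [0, 2, 1]], D = diag(6, -2, 5), P⁻¹ = [[1, 0, 2], [-1, 1, 0], [2, -2, 1]].
L² = P·diag(36, 4, 25)·P⁻¹ = [[-48, 84, 22], [-52, 88, 22], [42, -42, 25]].
The requested entry is 42.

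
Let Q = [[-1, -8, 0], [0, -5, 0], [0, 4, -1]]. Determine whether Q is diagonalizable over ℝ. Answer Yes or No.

Characteristic polynomial: p(λ) = λ^3 + 7λ^2 + 11λ + 5 = (λ + 1)^2(λ + 5).
λ = -1 has algebraic multiplicity 2; rank(Q + 1I) = 1, so geometric multiplicity = 2.
Every eigenvalue has geometric = algebraic multiplicity, so Q is diagonalizable.

Yes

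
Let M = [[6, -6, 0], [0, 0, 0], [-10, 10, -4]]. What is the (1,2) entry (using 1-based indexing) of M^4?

-1296

Characteristic polynomial: μ^3 - 2μ^2 - 24μ = μ(μ - 6)(μ + 4), so the eigenvalues are -4, 0, 6.
μ=6: eigenvector (1, 0, -1).
μ=0: eigenvector (1, 1, 0).
μ=-4: eigenvector (0, 0, 1).
P = [[1, 1, 0], [0, 1, 0], [-1, 0, 1]], D = diag(6, 0, -4), P⁻¹ = [[1, -1, 0], [0, 1, 0], [1, -1, 1]].
M⁴ = P·diag(1296, 0, 256)·P⁻¹ = [[1296, -1296, 0], [0, 0, 0], [-1040, 1040, 256]].
The requested entry is -1296.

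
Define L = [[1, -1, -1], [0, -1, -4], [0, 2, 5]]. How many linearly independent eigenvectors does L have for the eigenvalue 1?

L − 1I = [[0, -1, -1], [0, -2, -4], [0, 2, 4]].
This matrix has rank 2, so its null space has dimension 3 − 2 = 1.

1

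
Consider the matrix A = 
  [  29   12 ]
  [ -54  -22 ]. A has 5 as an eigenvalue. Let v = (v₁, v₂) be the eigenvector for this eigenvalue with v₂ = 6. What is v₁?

A − 5I = [[24, 12], [-54, -27]].
Solving (A − 5I)v = 0 gives the eigenspace spanned by (-3, 6).
With v₂ = 6, v = (-3, 6), so v₁ = -3.

-3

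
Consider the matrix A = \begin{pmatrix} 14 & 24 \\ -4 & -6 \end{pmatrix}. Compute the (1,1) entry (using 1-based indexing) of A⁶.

139840

Characteristic polynomial: s^2 - 8s + 12 = (s - 6)(s - 2), so the eigenvalues are 2, 6.
s=6: eigenvector (-3, 1).
s=2: eigenvector (-2, 1).
P = [[-3, -2], [1, 1]], D = diag(6, 2), P⁻¹ = [[-1, -2], [1, 3]].
A⁶ = P·diag(46656, 64)·P⁻¹ = [[139840, 279552], [-46592, -93120]].
The requested entry is 139840.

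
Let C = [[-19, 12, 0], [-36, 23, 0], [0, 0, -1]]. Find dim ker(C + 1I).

C + 1I = [[-18, 12, 0], [-36, 24, 0], [0, 0, 0]].
This matrix has rank 1, so its null space has dimension 3 − 1 = 2.

2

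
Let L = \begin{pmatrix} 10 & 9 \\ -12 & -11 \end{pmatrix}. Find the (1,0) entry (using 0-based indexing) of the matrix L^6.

Characteristic polynomial: λ^2 + λ - 2 = (λ - 1)(λ + 2), so the eigenvalues are -2, 1.
λ=-2: eigenvector (-3, 4).
λ=1: eigenvector (-1, 1).
P = [[-3, -1], [4, 1]], D = diag(-2, 1), P⁻¹ = [[1, 1], [-4, -3]].
L⁶ = P·diag(64, 1)·P⁻¹ = [[-188, -189], [252, 253]].
The requested entry is 252.

252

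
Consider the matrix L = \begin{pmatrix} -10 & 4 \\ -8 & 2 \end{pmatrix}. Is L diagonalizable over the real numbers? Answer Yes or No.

Characteristic polynomial: p(s) = s^2 + 8s + 12 = (s + 2)(s + 6).
All 2 eigenvalues are distinct, so L is diagonalizable.

Yes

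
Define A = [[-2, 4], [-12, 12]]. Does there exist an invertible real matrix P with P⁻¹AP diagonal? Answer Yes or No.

Yes

Characteristic polynomial: p(λ) = λ^2 - 10λ + 24 = (λ - 6)(λ - 4).
All 2 eigenvalues are distinct, so A is diagonalizable.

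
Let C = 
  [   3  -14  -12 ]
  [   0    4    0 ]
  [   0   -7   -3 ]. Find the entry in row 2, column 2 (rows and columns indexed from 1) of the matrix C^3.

64

Characteristic polynomial: t^3 - 4t^2 - 9t + 36 = (t - 4)(t - 3)(t + 3), so the eigenvalues are -3, 3, 4.
t=-3: eigenvector (2, 0, 1).
t=4: eigenvector (-2, 1, -1).
t=3: eigenvector (1, 0, 0).
P = [[2, -2, 1], [0, 1, 0], [1, -1, 0]], D = diag(-3, 4, 3), P⁻¹ = [[0, 1, 1], [0, 1, 0], [1, 0, -2]].
C³ = P·diag(-27, 64, 27)·P⁻¹ = [[27, -182, -108], [0, 64, 0], [0, -91, -27]].
The requested entry is 64.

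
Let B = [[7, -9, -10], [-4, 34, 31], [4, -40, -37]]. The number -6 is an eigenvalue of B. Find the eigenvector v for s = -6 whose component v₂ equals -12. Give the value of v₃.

16

B + 6I = [[13, -9, -10], [-4, 40, 31], [4, -40, -31]].
Solving (B + 6I)v = 0 gives the eigenspace spanned by (4, -12, 16).
With v₂ = -12, v = (4, -12, 16), so v₃ = 16.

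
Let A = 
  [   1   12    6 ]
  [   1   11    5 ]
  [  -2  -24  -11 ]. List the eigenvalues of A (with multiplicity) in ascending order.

Characteristic polynomial: p(r) = r^3 - r^2 - r + 1 = (r - 1)^2(r + 1).
Roots (with multiplicity): -1, 1, 1.

-1, 1, 1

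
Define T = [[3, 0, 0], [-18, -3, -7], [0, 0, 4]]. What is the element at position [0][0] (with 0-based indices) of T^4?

81

Characteristic polynomial: r^3 - 4r^2 - 9r + 36 = (r - 4)(r - 3)(r + 3), so the eigenvalues are -3, 3, 4.
r=3: eigenvector (1, -3, 0).
r=-3: eigenvector (0, 1, 0).
r=4: eigenvector (0, -1, 1).
P = [[1, 0, 0], [-3, 1, -1], [0, 0, 1]], D = diag(3, -3, 4), P⁻¹ = [[1, 0, 0], [3, 1, 1], [0, 0, 1]].
T⁴ = P·diag(81, 81, 256)·P⁻¹ = [[81, 0, 0], [0, 81, -175], [0, 0, 256]].
The requested entry is 81.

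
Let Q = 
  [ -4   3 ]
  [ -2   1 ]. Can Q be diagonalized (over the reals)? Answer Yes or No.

Characteristic polynomial: p(λ) = λ^2 + 3λ + 2 = (λ + 1)(λ + 2).
All 2 eigenvalues are distinct, so Q is diagonalizable.

Yes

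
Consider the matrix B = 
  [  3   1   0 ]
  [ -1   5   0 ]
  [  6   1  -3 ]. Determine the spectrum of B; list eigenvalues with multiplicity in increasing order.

Characteristic polynomial: p(r) = r^3 - 5r^2 - 8r + 48 = (r - 4)^2(r + 3).
Roots (with multiplicity): -3, 4, 4.

-3, 4, 4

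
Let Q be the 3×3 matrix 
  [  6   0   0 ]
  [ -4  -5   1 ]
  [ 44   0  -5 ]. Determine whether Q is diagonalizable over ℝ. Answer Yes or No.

Characteristic polynomial: p(λ) = λ^3 + 4λ^2 - 35λ - 150 = (λ - 6)(λ + 5)^2.
λ = -5 has algebraic multiplicity 2; rank(Q + 5I) = 2, so geometric multiplicity = 1.
Geometric multiplicity < algebraic multiplicity, so Q is not diagonalizable.

No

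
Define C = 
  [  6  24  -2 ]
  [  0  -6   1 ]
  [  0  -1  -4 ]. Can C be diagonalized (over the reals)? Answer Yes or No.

No

Characteristic polynomial: p(s) = s^3 + 4s^2 - 35s - 150 = (s - 6)(s + 5)^2.
s = -5 has algebraic multiplicity 2; rank(C + 5I) = 2, so geometric multiplicity = 1.
Geometric multiplicity < algebraic multiplicity, so C is not diagonalizable.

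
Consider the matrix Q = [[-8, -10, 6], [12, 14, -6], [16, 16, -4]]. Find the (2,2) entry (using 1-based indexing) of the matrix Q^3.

152

Characteristic polynomial: r^3 - 2r^2 - 16r + 32 = (r - 4)(r - 2)(r + 4), so the eigenvalues are -4, 2, 4.
r=2: eigenvector (-1, 1, 0).
r=4: eigenvector (1, 0, 2).
r=-4: eigenvector (-1, 1, 1).
P = [[-1, 1, -1], [1, 0, 1], [0, 2, 1]], D = diag(2, 4, -4), P⁻¹ = [[2, 3, -1], [1, 1, 0], [-2, -2, 1]].
Q³ = P·diag(8, 64, -64)·P⁻¹ = [[-80, -88, 72], [144, 152, -72], [256, 256, -64]].
The requested entry is 152.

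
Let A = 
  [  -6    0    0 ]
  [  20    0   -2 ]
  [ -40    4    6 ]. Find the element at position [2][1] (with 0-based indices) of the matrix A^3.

Characteristic polynomial: λ^3 - 28λ + 48 = (λ - 4)(λ - 2)(λ + 6), so the eigenvalues are -6, 2, 4.
λ=-6: eigenvector (1, -2, 4).
λ=4: eigenvector (0, 1, -2).
λ=2: eigenvector (0, 1, -1).
P = [[1, 0, 0], [-2, 1, 1], [4, -2, -1]], D = diag(-6, 4, 2), P⁻¹ = [[1, 0, 0], [2, -1, -1], [0, 2, 1]].
A³ = P·diag(-216, 64, 8)·P⁻¹ = [[-216, 0, 0], [560, -48, -56], [-1120, 112, 120]].
The requested entry is 112.

112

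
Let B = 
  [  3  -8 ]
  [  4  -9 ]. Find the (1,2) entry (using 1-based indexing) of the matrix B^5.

-6248

Characteristic polynomial: s^2 + 6s + 5 = (s + 1)(s + 5), so the eigenvalues are -5, -1.
s=-5: eigenvector (-1, -1).
s=-1: eigenvector (2, 1).
P = [[-1, 2], [-1, 1]], D = diag(-5, -1), P⁻¹ = [[1, -2], [1, -1]].
B⁵ = P·diag(-3125, -1)·P⁻¹ = [[3123, -6248], [3124, -6249]].
The requested entry is -6248.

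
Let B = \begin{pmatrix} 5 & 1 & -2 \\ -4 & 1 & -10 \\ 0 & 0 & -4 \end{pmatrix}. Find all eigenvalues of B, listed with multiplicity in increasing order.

Characteristic polynomial: p(t) = t^3 - 2t^2 - 15t + 36 = (t - 3)^2(t + 4).
Roots (with multiplicity): -4, 3, 3.

-4, 3, 3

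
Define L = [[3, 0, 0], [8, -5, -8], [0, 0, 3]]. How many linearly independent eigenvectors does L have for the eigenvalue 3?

L − 3I = [[0, 0, 0], [8, -8, -8], [0, 0, 0]].
This matrix has rank 1, so its null space has dimension 3 − 1 = 2.

2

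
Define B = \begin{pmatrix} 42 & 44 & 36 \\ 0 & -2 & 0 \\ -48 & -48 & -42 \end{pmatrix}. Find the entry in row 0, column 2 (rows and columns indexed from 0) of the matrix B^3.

1296

Characteristic polynomial: λ^3 + 2λ^2 - 36λ - 72 = (λ - 6)(λ + 2)(λ + 6), so the eigenvalues are -6, -2, 6.
λ=-6: eigenvector (-3, 0, 4).
λ=-2: eigenvector (-1, 1, 0).
λ=6: eigenvector (-1, 0, 1).
P = [[-3, -1, -1], [0, 1, 0], [4, 0, 1]], D = diag(-6, -2, 6), P⁻¹ = [[1, 1, 1], [0, 1, 0], [-4, -4, -3]].
B³ = P·diag(-216, -8, 216)·P⁻¹ = [[1512, 1520, 1296], [0, -8, 0], [-1728, -1728, -1512]].
The requested entry is 1296.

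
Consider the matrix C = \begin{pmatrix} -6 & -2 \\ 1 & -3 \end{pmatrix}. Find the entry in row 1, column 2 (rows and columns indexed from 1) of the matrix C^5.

Characteristic polynomial: s^2 + 9s + 20 = (s + 4)(s + 5), so the eigenvalues are -5, -4.
s=-4: eigenvector (-1, 1).
s=-5: eigenvector (-2, 1).
P = [[-1, -2], [1, 1]], D = diag(-4, -5), P⁻¹ = [[1, 2], [-1, -1]].
C⁵ = P·diag(-1024, -3125)·P⁻¹ = [[-5226, -4202], [2101, 1077]].
The requested entry is -4202.

-4202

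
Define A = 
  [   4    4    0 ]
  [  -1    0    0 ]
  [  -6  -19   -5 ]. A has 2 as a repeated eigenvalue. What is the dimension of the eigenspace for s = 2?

1

A − 2I = [[2, 4, 0], [-1, -2, 0], [-6, -19, -7]].
This matrix has rank 2, so its null space has dimension 3 − 2 = 1.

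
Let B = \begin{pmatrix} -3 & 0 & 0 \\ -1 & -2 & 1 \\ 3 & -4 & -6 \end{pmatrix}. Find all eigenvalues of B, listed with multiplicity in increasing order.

-4, -4, -3

Characteristic polynomial: p(μ) = μ^3 + 11μ^2 + 40μ + 48 = (μ + 3)(μ + 4)^2.
Roots (with multiplicity): -4, -4, -3.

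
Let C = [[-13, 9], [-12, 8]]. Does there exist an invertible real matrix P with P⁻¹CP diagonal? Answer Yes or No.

Characteristic polynomial: p(t) = t^2 + 5t + 4 = (t + 1)(t + 4).
All 2 eigenvalues are distinct, so C is diagonalizable.

Yes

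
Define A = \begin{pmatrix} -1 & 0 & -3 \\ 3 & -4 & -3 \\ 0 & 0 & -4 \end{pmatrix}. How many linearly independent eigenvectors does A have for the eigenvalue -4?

A + 4I = [[3, 0, -3], [3, 0, -3], [0, 0, 0]].
This matrix has rank 1, so its null space has dimension 3 − 1 = 2.

2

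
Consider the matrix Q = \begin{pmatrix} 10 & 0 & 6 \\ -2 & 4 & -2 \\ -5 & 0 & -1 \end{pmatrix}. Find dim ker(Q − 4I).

Q − 4I = [[6, 0, 6], [-2, 0, -2], [-5, 0, -5]].
This matrix has rank 1, so its null space has dimension 3 − 1 = 2.

2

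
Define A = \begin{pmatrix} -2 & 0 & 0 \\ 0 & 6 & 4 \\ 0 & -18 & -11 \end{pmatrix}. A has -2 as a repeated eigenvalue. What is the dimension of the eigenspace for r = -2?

A + 2I = [[0, 0, 0], [0, 8, 4], [0, -18, -9]].
This matrix has rank 1, so its null space has dimension 3 − 1 = 2.

2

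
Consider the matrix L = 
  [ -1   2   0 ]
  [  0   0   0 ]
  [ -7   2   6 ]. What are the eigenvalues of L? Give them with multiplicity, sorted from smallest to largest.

Characteristic polynomial: p(μ) = μ^3 - 5μ^2 - 6μ = μ(μ - 6)(μ + 1).
Roots (with multiplicity): -1, 0, 6.

-1, 0, 6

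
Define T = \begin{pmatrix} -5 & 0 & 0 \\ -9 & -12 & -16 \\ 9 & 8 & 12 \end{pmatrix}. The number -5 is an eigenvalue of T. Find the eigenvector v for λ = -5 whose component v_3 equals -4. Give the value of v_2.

4

T + 5I = [[0, 0, 0], [-9, -7, -16], [9, 8, 17]].
Solving (T + 5I)v = 0 gives the eigenspace spanned by (4, 4, -4).
With v_3 = -4, v = (4, 4, -4), so v_2 = 4.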